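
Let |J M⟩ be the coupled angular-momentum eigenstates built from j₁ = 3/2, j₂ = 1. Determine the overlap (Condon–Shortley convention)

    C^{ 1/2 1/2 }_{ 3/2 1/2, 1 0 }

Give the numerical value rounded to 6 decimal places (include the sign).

√[2·2!1!0!/4! · 2!1!1!1!1!0!] = √(1/3)
  +(−1)^1/∏(1,1,0,0,1,0)! = -1  (running -1)
⟨..|..⟩ = √(1/3)·(-1) = -0.577350

-0.577350  (= −√(1/3))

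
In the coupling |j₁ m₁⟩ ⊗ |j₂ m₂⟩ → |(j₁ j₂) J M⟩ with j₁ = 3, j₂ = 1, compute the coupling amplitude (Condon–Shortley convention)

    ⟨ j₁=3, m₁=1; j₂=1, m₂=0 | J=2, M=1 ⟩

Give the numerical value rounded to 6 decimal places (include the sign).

-0.617213  (= −√(8/21))

j₁+j₂−J=2  J+j₁−j₂=4  J−j₁+j₂=0  j₁+j₂+J+1=7
(j₁±m₁, j₂±m₂, J±M) = (4,2,1,1,3,1)
P² = 96/7
sum k=1..1:
  [1] −1/6 = -1/6
S = -1/6
C² = P²·S² = 8/21 ; C = -0.617213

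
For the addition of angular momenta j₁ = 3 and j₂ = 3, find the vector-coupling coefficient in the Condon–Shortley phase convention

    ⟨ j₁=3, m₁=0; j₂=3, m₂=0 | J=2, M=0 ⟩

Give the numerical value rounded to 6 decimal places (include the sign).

√[5·4!2!2!/9! · 3!3!3!3!2!2!] = √(48/7)
  +(−1)^1/∏(1,3,2,2,0,0)! = -1/24  (running -1/24)
  +(−1)^2/∏(2,2,1,1,1,1)! = 1/4  (running 5/24)
  +(−1)^3/∏(3,1,0,0,2,2)! = -1/24  (running 1/6)
⟨..|..⟩ = √(48/7)·(1/6) = +0.436436

+0.436436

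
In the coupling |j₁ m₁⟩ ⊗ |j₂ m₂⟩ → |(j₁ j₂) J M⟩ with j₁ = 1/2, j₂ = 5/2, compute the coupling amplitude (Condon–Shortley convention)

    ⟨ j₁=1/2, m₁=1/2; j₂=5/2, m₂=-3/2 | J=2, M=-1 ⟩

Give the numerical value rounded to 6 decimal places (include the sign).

+0.816497  (= +√(2/3))

√[5·1!0!4!/6! · 1!0!1!4!1!3!] = √(24)
  +(−1)^0/∏(0,1,0,1,0,3)! = 1/6  (running 1/6)
⟨..|..⟩ = √(24)·(1/6) = +0.816497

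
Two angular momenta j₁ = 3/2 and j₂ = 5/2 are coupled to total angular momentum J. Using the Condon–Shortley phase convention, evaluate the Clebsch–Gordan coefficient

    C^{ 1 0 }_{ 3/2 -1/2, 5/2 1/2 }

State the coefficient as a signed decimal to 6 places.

√[3·3!0!2!/6! · 1!2!3!2!1!1!] = √(6/5)
  +(−1)^2/∏(2,1,0,1,0,1)! = 1/2  (running 1/2)
⟨..|..⟩ = √(6/5)·(1/2) = +0.547723

+√(3/10) ≈ +0.547723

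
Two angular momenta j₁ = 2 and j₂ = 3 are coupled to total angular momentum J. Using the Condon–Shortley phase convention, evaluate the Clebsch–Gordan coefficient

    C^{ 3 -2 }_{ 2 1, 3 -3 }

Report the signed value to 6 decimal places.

+√(5/12) ≈ +0.645497

j₁+j₂−J=2  J+j₁−j₂=2  J−j₁+j₂=4  j₁+j₂+J+1=9
(j₁±m₁, j₂±m₂, J±M) = (3,1,0,6,1,5)
P² = 960
sum k=0..0:
  [0] +1/48 = 1/48
S = 1/48
C² = P²·S² = 5/12 ; C = +0.645497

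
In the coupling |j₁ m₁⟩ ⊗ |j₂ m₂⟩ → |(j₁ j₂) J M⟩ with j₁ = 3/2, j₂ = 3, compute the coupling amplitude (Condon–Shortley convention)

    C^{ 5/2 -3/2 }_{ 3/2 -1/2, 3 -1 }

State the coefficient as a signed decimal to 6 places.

√[6·2!1!4!/8! · 1!2!2!4!1!4!] = √(576/35)
  +(−1)^1/∏(1,1,1,1,0,3)! = -1/6  (running -1/6)
  +(−1)^2/∏(2,0,0,0,1,4)! = 1/48  (running -7/48)
⟨..|..⟩ = √(576/35)·(-7/48) = -0.591608

-0.591608  (= −√(7/20))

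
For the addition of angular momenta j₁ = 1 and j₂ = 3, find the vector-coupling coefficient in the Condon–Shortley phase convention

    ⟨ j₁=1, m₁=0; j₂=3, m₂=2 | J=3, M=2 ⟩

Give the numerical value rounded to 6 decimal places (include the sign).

√[7·1!1!5!/8! · 1!1!5!1!5!1!] = √(300)
  +(−1)^0/∏(0,1,1,5,0,0)! = 1/120  (running 1/120)
  +(−1)^1/∏(1,0,0,4,1,1)! = -1/24  (running -1/30)
⟨..|..⟩ = √(300)·(-1/30) = -0.577350

−√(1/3) = -0.577350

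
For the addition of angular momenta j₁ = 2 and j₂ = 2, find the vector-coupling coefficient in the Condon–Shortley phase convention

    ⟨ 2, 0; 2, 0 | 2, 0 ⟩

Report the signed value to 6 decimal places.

triangle: 2!×2!×2!/7! = 8/5040
(j±m)!: 2!×2!×2!×2!×2!×2! = 64
prefactor² = (2J+1)×Δ×N² = 32/63
  k=0: +1/(0!×2!×2!×2!×0!×0!) = 1/8
  k=1: −1/(1!×1!×1!×1!×1!×1!) = -1
  k=2: +1/(2!×0!×0!×0!×2!×2!) = 1/8
Σ = -3/4  ⇒  CG² = 32/63×(-3/4)² = 2/7
CG = −√(2/7) = -0.534522

−√(2/7) = -0.534522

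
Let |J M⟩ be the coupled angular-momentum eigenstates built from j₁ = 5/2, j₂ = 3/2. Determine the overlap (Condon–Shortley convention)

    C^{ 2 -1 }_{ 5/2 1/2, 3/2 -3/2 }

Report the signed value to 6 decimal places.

√[5·2!3!1!/7! · 3!2!0!3!1!3!] = √(36/7)
  +(−1)^0/∏(0,2,2,0,1,1)! = 1/4  (running 1/4)
⟨..|..⟩ = √(36/7)·(1/4) = +0.566947

+0.566947  (= +√(9/28))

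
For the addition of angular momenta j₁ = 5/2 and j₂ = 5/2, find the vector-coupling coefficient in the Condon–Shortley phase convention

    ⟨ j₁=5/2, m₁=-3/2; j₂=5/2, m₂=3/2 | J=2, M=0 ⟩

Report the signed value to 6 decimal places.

−√(1/84) ≈ -0.109109

j₁+j₂−J=3  J+j₁−j₂=2  J−j₁+j₂=2  j₁+j₂+J+1=8
(j₁±m₁, j₂±m₂, J±M) = (1,4,4,1,2,2)
P² = 48/7
sum k=2..3:
  [2] +1/8 = 1/8
  [3] −1/6 = -1/6
S = -1/24
C² = P²·S² = 1/84 ; C = -0.109109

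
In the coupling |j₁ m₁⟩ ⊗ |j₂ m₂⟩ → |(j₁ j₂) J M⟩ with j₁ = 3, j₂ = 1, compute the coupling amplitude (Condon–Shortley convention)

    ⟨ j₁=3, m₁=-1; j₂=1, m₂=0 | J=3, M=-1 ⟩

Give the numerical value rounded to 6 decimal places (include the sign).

-0.288675

triangle: 1!*5!*1!/8! = 120/40320
(j±m)!: 2!*4!*1!*1!*2!*4! = 2304
prefactor² = (2J+1)*Δ*N² = 48
  k=0: +1/(0!*1!*4!*1!*1!*0!) = 1/24
  k=1: −1/(1!*0!*3!*0!*2!*1!) = -1/12
Σ = -1/24  ⇒  CG² = 48*(-1/24)² = 1/12
CG = −√(1/12) = -0.288675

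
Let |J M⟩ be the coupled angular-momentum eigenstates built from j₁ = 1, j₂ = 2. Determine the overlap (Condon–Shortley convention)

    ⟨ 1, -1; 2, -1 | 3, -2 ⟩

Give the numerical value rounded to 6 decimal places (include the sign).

√[7·0!2!4!/7! · 0!2!1!3!1!5!] = √(96)
  +(−1)^0/∏(0,0,2,1,0,3)! = 1/12  (running 1/12)
⟨..|..⟩ = √(96)·(1/12) = +0.816497

+√(2/3) = +0.816497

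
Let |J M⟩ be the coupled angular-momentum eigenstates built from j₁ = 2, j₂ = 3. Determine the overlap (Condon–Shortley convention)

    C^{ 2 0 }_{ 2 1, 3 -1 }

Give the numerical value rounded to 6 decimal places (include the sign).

j₁+j₂−J=3  J+j₁−j₂=1  J−j₁+j₂=3  j₁+j₂+J+1=8
(j₁±m₁, j₂±m₂, J±M) = (3,1,2,4,2,2)
P² = 36/7
sum k=0..1:
  [0] +1/12 = 1/12
  [1] −1/4 = -1/4
S = -1/6
C² = P²·S² = 1/7 ; C = -0.377964

−√(1/7) ≈ -0.377964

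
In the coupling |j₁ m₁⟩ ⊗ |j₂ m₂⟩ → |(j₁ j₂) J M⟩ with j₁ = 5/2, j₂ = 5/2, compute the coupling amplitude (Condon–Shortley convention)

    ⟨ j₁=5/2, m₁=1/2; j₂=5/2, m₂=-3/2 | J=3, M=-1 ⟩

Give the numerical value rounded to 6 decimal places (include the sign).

+0.182574

√[7·2!3!3!/9! · 3!2!1!4!2!4!] = √(96/5)
  +(−1)^0/∏(0,2,2,1,1,2)! = 1/8  (running 1/8)
  +(−1)^1/∏(1,1,1,0,2,3)! = -1/12  (running 1/24)
⟨..|..⟩ = √(96/5)·(1/24) = +0.182574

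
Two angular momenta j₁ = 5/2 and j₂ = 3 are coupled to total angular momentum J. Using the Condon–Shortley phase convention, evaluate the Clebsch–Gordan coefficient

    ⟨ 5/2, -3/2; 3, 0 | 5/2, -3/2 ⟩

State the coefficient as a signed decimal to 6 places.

j₁+j₂−J=3  J+j₁−j₂=2  J−j₁+j₂=3  j₁+j₂+J+1=9
(j₁±m₁, j₂±m₂, J±M) = (1,4,3,3,1,4)
P² = 864/35
sum k=2..3:
  [2] +1/8 = 1/8
  [3] −1/36 = -1/36
S = 7/72
C² = P²·S² = 7/30 ; C = +0.483046

+0.483046  (= +√(7/30))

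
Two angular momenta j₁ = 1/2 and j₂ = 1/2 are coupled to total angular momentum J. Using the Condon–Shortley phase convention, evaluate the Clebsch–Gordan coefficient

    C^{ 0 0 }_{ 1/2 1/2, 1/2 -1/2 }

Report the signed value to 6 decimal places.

j₁+j₂−J=1  J+j₁−j₂=0  J−j₁+j₂=0  j₁+j₂+J+1=2
(j₁±m₁, j₂±m₂, J±M) = (1,0,0,1,0,0)
P² = 1/2
sum k=0..0:
  [0] +1/1 = 1
S = 1
C² = P²·S² = 1/2 ; C = +0.707107

+√(1/2) = +0.707107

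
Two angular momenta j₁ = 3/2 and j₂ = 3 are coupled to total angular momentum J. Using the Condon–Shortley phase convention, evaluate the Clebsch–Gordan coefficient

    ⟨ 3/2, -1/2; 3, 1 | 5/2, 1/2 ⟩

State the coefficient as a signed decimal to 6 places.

−√(1/70) ≈ -0.119523

√[6·2!1!4!/8! · 1!2!4!2!3!2!] = √(288/35)
  +(−1)^1/∏(1,1,1,3,0,1)! = -1/6  (running -1/6)
  +(−1)^2/∏(2,0,0,2,1,2)! = 1/8  (running -1/24)
⟨..|..⟩ = √(288/35)·(-1/24) = -0.119523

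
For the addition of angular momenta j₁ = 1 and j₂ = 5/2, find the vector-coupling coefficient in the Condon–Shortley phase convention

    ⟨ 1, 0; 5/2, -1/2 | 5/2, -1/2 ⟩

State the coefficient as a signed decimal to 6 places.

triangle: 1!×1!×4!/7! = 24/5040
(j±m)!: 1!×1!×2!×3!×2!×3! = 144
prefactor² = (2J+1)×Δ×N² = 144/35
  k=0: +1/(0!×1!×1!×2!×0!×2!) = 1/4
  k=1: −1/(1!×0!×0!×1!×1!×3!) = -1/6
Σ = 1/12  ⇒  CG² = 144/35×1/12² = 1/35
CG = +√(1/35) = +0.169031

+0.169031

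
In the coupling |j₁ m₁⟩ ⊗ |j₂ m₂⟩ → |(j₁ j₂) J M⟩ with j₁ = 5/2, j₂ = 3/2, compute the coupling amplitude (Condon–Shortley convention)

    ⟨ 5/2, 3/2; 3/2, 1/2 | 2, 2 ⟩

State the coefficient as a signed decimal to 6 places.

−√(8/21) ≈ -0.617213

√[5·2!3!1!/7! · 4!1!2!1!4!0!] = √(96/7)
  +(−1)^1/∏(1,1,0,1,3,0)! = -1/6  (running -1/6)
⟨..|..⟩ = √(96/7)·(-1/6) = -0.617213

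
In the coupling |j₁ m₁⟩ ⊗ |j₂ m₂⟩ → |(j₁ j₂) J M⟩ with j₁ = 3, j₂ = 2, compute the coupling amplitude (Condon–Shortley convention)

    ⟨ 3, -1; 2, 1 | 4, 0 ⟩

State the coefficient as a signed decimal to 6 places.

−√(5/14) = -0.597614

√[9·1!5!3!/10! · 2!4!3!1!4!4!] = √(10368/35)
  +(−1)^0/∏(0,1,4,3,1,0)! = 1/144  (running 1/144)
  +(−1)^1/∏(1,0,3,2,2,1)! = -1/24  (running -5/144)
⟨..|..⟩ = √(10368/35)·(-5/144) = -0.597614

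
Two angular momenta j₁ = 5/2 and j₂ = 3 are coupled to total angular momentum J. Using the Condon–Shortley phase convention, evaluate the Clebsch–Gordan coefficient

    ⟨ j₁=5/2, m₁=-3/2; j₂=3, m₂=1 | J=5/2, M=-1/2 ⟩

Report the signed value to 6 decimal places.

√[6·3!2!3!/9! · 1!4!4!2!2!3!] = √(576/35)
  +(−1)^2/∏(2,1,2,2,0,1)! = 1/8  (running 1/8)
  +(−1)^3/∏(3,0,1,1,1,2)! = -1/12  (running 1/24)
⟨..|..⟩ = √(576/35)·(1/24) = +0.169031

+√(1/35) ≈ +0.169031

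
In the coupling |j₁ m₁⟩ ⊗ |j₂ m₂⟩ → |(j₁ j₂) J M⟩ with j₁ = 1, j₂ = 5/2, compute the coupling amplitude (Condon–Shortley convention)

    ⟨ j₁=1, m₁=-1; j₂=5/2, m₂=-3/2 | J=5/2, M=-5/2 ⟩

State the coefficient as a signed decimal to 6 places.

√[6·1!1!4!/7! · 0!2!1!4!0!5!] = √(1152/7)
  +(−1)^1/∏(1,0,1,0,0,4)! = -1/24  (running -1/24)
⟨..|..⟩ = √(1152/7)·(-1/24) = -0.534522

-0.534522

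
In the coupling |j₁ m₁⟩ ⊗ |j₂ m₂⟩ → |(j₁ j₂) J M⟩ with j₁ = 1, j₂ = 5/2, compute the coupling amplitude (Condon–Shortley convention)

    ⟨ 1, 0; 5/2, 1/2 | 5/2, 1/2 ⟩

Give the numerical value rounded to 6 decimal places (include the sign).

triangle: 1!×1!×4!/7! = 24/5040
(j±m)!: 1!×1!×3!×2!×3!×2! = 144
prefactor² = (2J+1)×Δ×N² = 144/35
  k=0: +1/(0!×1!×1!×3!×0!×1!) = 1/6
  k=1: −1/(1!×0!×0!×2!×1!×2!) = -1/4
Σ = -1/12  ⇒  CG² = 144/35×(-1/12)² = 1/35
CG = −√(1/35) = -0.169031

-0.169031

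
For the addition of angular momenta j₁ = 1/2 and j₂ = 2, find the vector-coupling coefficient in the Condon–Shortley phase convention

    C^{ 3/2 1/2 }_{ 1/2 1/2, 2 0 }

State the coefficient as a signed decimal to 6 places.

+0.632456

√[4·1!0!3!/5! · 1!0!2!2!2!1!] = √(8/5)
  +(−1)^0/∏(0,1,0,2,0,1)! = 1/2  (running 1/2)
⟨..|..⟩ = √(8/5)·(1/2) = +0.632456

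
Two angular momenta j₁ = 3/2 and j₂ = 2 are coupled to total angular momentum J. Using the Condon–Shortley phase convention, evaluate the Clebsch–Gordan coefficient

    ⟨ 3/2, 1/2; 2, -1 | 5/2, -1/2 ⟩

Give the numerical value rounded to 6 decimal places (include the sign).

√[6·1!2!3!/7! · 2!1!1!3!2!3!] = √(72/35)
  +(−1)^0/∏(0,1,1,1,1,2)! = 1/2  (running 1/2)
  +(−1)^1/∏(1,0,0,0,2,3)! = -1/12  (running 5/12)
⟨..|..⟩ = √(72/35)·(5/12) = +0.597614

+0.597614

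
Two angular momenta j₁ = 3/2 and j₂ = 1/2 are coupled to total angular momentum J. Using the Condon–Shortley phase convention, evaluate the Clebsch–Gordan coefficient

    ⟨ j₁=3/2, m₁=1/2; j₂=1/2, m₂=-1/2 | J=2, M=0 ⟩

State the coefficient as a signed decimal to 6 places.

triangle: 0!·3!·1!/5! = 6/120
(j±m)!: 2!·1!·0!·1!·2!·2! = 8
prefactor² = (2J+1)·Δ·N² = 2
  k=0: +1/(0!·0!·1!·0!·2!·1!) = 1/2
Σ = 1/2  ⇒  CG² = 2·1/2² = 1/2
CG = +√(1/2) = +0.707107

+0.707107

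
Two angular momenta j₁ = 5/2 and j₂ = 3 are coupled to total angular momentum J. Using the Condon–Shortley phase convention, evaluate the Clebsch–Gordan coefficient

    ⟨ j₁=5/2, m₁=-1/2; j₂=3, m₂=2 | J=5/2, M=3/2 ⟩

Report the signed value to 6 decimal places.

j₁+j₂−J=3  J+j₁−j₂=2  J−j₁+j₂=3  j₁+j₂+J+1=9
(j₁±m₁, j₂±m₂, J±M) = (2,3,5,1,4,1)
P² = 288/7
sum k=2..3:
  [2] +1/12 = 1/12
  [3] −1/24 = -1/24
S = 1/24
C² = P²·S² = 1/14 ; C = +0.267261

+0.267261  (= +√(1/14))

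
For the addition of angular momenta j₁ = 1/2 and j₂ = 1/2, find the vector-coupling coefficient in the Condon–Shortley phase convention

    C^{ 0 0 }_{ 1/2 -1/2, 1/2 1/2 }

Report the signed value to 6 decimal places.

triangle: 1!×0!×0!/2! = 1/2
(j±m)!: 0!×1!×1!×0!×0!×0! = 1
prefactor² = (2J+1)×Δ×N² = 1/2
  k=1: −1/(1!×0!×0!×0!×0!×0!) = -1
Σ = -1  ⇒  CG² = 1/2×(-1)² = 1/2
CG = −√(1/2) = -0.707107

-0.707107  (= −√(1/2))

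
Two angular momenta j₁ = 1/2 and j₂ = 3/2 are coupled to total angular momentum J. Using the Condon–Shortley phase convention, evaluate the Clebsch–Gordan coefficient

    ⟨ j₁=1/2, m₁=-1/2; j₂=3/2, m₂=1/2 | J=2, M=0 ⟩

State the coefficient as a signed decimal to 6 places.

√[5·0!1!3!/5! · 0!1!2!1!2!2!] = √(2)
  +(−1)^0/∏(0,0,1,2,0,1)! = 1/2  (running 1/2)
⟨..|..⟩ = √(2)·(1/2) = +0.707107

+0.707107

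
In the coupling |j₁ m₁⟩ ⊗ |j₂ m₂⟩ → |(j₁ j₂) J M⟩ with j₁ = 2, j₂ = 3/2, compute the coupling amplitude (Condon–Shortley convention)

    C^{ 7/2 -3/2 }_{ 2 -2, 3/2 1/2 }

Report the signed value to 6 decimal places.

+0.377964

j₁+j₂−J=0  J+j₁−j₂=4  J−j₁+j₂=3  j₁+j₂+J+1=8
(j₁±m₁, j₂±m₂, J±M) = (0,4,2,1,2,5)
P² = 2304/7
sum k=0..0:
  [0] +1/48 = 1/48
S = 1/48
C² = P²·S² = 1/7 ; C = +0.377964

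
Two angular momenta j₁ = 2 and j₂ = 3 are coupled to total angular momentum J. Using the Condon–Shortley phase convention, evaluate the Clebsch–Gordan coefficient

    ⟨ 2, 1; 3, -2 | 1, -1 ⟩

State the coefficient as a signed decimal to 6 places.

-0.534522

triangle: 4!×0!×2!/7! = 48/5040
(j±m)!: 3!×1!×1!×5!×0!×2! = 1440
prefactor² = (2J+1)×Δ×N² = 288/7
  k=1: −1/(1!×3!×0!×0!×0!×2!) = -1/12
Σ = -1/12  ⇒  CG² = 288/7×(-1/12)² = 2/7
CG = −√(2/7) = -0.534522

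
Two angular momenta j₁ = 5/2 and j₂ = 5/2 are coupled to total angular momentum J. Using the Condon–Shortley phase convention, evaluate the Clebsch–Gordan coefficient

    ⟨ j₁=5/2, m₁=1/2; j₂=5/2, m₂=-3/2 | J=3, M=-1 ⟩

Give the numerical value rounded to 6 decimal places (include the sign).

+√(1/30) ≈ +0.182574

j₁+j₂−J=2  J+j₁−j₂=3  J−j₁+j₂=3  j₁+j₂+J+1=9
(j₁±m₁, j₂±m₂, J±M) = (3,2,1,4,2,4)
P² = 96/5
sum k=0..1:
  [0] +1/8 = 1/8
  [1] −1/12 = -1/12
S = 1/24
C² = P²·S² = 1/30 ; C = +0.182574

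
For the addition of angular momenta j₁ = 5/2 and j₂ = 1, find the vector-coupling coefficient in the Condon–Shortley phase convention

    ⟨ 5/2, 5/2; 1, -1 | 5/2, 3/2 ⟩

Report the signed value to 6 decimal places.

triangle: 1!*4!*1!/7! = 24/5040
(j±m)!: 5!*0!*0!*2!*4!*1! = 5760
prefactor² = (2J+1)*Δ*N² = 1152/7
  k=0: +1/(0!*1!*0!*0!*4!*1!) = 1/24
Σ = 1/24  ⇒  CG² = 1152/7*1/24² = 2/7
CG = +√(2/7) = +0.534522

+√(2/7) ≈ +0.534522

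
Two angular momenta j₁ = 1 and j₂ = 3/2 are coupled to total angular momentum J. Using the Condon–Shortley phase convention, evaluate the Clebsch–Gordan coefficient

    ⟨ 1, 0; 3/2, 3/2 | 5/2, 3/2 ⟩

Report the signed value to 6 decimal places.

+√(2/5) ≈ +0.632456

triangle: 0!×2!×3!/6! = 12/720
(j±m)!: 1!×1!×3!×0!×4!×1! = 144
prefactor² = (2J+1)×Δ×N² = 72/5
  k=0: +1/(0!×0!×1!×3!×1!×0!) = 1/6
Σ = 1/6  ⇒  CG² = 72/5×1/6² = 2/5
CG = +√(2/5) = +0.632456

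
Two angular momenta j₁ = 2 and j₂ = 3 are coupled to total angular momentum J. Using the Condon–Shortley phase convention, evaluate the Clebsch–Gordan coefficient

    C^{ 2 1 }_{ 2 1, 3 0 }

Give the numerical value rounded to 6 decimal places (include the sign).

-0.534522

√[5·3!1!3!/8! · 3!1!3!3!3!1!] = √(81/14)
  +(−1)^0/∏(0,3,1,3,0,0)! = 1/36  (running 1/36)
  +(−1)^1/∏(1,2,0,2,1,1)! = -1/4  (running -2/9)
⟨..|..⟩ = √(81/14)·(-2/9) = -0.534522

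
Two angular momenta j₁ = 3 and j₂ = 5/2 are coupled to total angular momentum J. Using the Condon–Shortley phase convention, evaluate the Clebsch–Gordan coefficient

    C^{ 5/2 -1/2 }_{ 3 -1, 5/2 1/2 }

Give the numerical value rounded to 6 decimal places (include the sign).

triangle: 3!·3!·2!/9! = 72/362880
(j±m)!: 2!·4!·3!·2!·2!·3! = 6912
prefactor² = (2J+1)·Δ·N² = 288/35
  k=1: −1/(1!·2!·3!·2!·0!·0!) = -1/24
  k=2: +1/(2!·1!·2!·1!·1!·1!) = 1/4
  k=3: −1/(3!·0!·1!·0!·2!·2!) = -1/24
Σ = 1/6  ⇒  CG² = 288/35·1/6² = 8/35
CG = +√(8/35) = +0.478091

+√(8/35) ≈ +0.478091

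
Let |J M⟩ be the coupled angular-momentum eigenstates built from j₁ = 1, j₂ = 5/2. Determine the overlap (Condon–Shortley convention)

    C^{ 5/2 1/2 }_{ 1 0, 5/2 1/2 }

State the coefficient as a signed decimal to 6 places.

−√(1/35) ≈ -0.169031

triangle: 1!·1!·4!/7! = 24/5040
(j±m)!: 1!·1!·3!·2!·3!·2! = 144
prefactor² = (2J+1)·Δ·N² = 144/35
  k=0: +1/(0!·1!·1!·3!·0!·1!) = 1/6
  k=1: −1/(1!·0!·0!·2!·1!·2!) = -1/4
Σ = -1/12  ⇒  CG² = 144/35·(-1/12)² = 1/35
CG = −√(1/35) = -0.169031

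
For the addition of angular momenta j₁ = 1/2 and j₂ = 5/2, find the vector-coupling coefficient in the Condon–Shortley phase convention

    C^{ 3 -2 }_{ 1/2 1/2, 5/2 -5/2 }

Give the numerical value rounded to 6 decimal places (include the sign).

j₁+j₂−J=0  J+j₁−j₂=1  J−j₁+j₂=5  j₁+j₂+J+1=7
(j₁±m₁, j₂±m₂, J±M) = (1,0,0,5,1,5)
P² = 2400
sum k=0..0:
  [0] +1/120 = 1/120
S = 1/120
C² = P²·S² = 1/6 ; C = +0.408248

+√(1/6) = +0.408248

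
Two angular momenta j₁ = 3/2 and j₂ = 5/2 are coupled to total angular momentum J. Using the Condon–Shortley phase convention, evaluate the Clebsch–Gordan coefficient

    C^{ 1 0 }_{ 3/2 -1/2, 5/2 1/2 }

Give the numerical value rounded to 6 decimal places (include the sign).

√[3·3!0!2!/6! · 1!2!3!2!1!1!] = √(6/5)
  +(−1)^2/∏(2,1,0,1,0,1)! = 1/2  (running 1/2)
⟨..|..⟩ = √(6/5)·(1/2) = +0.547723

+√(3/10) = +0.547723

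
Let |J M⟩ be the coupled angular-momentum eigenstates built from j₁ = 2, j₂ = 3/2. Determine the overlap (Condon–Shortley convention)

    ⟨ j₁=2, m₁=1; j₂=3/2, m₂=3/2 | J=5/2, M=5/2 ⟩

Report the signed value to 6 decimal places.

-0.654654

triangle: 1!·3!·2!/7! = 12/5040
(j±m)!: 3!·1!·3!·0!·5!·0! = 4320
prefactor² = (2J+1)·Δ·N² = 432/7
  k=1: −1/(1!·0!·0!·2!·3!·0!) = -1/12
Σ = -1/12  ⇒  CG² = 432/7·(-1/12)² = 3/7
CG = −√(3/7) = -0.654654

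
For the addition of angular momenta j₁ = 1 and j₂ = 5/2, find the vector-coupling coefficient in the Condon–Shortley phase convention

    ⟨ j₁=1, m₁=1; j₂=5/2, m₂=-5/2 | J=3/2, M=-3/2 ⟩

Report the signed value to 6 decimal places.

+√(2/3) = +0.816497

triangle: 2!×0!×3!/6! = 12/720
(j±m)!: 2!×0!×0!×5!×0!×3! = 1440
prefactor² = (2J+1)×Δ×N² = 96
  k=0: +1/(0!×2!×0!×0!×0!×3!) = 1/12
Σ = 1/12  ⇒  CG² = 96×1/12² = 2/3
CG = +√(2/3) = +0.816497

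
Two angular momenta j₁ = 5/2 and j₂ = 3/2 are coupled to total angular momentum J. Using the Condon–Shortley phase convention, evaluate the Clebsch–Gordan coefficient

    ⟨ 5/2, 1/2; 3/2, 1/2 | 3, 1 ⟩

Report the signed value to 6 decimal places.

−√(1/60) = -0.129099

j₁+j₂−J=1  J+j₁−j₂=4  J−j₁+j₂=2  j₁+j₂+J+1=8
(j₁±m₁, j₂±m₂, J±M) = (3,2,2,1,4,2)
P² = 48/5
sum k=0..1:
  [0] +1/8 = 1/8
  [1] −1/6 = -1/6
S = -1/24
C² = P²·S² = 1/60 ; C = -0.129099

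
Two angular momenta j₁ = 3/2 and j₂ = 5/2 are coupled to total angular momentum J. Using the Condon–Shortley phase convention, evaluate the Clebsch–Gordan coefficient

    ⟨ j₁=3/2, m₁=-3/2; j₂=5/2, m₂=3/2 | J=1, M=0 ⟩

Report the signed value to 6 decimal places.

j₁+j₂−J=3  J+j₁−j₂=0  J−j₁+j₂=2  j₁+j₂+J+1=6
(j₁±m₁, j₂±m₂, J±M) = (0,3,4,1,1,1)
P² = 36/5
sum k=3..3:
  [3] −1/6 = -1/6
S = -1/6
C² = P²·S² = 1/5 ; C = -0.447214

-0.447214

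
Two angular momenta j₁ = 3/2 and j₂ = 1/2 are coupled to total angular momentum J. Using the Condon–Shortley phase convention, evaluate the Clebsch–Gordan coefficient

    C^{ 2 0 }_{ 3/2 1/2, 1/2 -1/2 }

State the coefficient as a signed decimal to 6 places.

+√(1/2) = +0.707107

j₁+j₂−J=0  J+j₁−j₂=3  J−j₁+j₂=1  j₁+j₂+J+1=5
(j₁±m₁, j₂±m₂, J±M) = (2,1,0,1,2,2)
P² = 2
sum k=0..0:
  [0] +1/2 = 1/2
S = 1/2
C² = P²·S² = 1/2 ; C = +0.707107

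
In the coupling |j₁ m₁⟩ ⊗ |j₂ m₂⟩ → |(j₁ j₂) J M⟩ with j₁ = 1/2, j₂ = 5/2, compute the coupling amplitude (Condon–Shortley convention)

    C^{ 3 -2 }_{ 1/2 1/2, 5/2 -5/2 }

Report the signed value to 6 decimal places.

triangle: 0!×1!×5!/7! = 120/5040
(j±m)!: 1!×0!×0!×5!×1!×5! = 14400
prefactor² = (2J+1)×Δ×N² = 2400
  k=0: +1/(0!×0!×0!×0!×1!×5!) = 1/120
Σ = 1/120  ⇒  CG² = 2400×1/120² = 1/6
CG = +√(1/6) = +0.408248

+0.408248  (= +√(1/6))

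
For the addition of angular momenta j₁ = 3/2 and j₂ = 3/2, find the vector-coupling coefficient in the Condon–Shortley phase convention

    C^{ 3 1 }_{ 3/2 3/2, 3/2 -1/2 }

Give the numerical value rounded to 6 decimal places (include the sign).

+√(1/5) ≈ +0.447214

triangle: 0!×3!×3!/7! = 36/5040
(j±m)!: 3!×0!×1!×2!×4!×2! = 576
prefactor² = (2J+1)×Δ×N² = 144/5
  k=0: +1/(0!×0!×0!×1!×3!×2!) = 1/12
Σ = 1/12  ⇒  CG² = 144/5×1/12² = 1/5
CG = +√(1/5) = +0.447214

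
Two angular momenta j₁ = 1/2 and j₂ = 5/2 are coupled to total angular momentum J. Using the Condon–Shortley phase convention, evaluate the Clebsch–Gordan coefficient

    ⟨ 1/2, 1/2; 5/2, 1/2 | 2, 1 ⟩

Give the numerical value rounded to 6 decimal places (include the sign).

+0.577350  (= +√(1/3))

triangle: 1!*0!*4!/6! = 24/720
(j±m)!: 1!*0!*3!*2!*3!*1! = 72
prefactor² = (2J+1)*Δ*N² = 12
  k=0: +1/(0!*1!*0!*3!*0!*1!) = 1/6
Σ = 1/6  ⇒  CG² = 12*1/6² = 1/3
CG = +√(1/3) = +0.577350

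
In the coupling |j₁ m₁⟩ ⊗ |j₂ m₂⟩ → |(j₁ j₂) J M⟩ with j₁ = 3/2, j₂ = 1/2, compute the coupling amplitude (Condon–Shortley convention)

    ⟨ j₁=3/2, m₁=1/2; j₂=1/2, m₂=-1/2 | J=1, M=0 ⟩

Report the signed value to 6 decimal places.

+√(1/2) = +0.707107

√[3·1!2!0!/4! · 2!1!0!1!1!1!] = √(1/2)
  +(−1)^0/∏(0,1,1,0,1,0)! = 1  (running 1)
⟨..|..⟩ = √(1/2)·(1) = +0.707107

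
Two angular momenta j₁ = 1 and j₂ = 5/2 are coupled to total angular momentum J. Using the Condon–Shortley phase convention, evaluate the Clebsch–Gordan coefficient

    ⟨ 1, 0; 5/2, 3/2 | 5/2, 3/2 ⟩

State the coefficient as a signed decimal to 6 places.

−√(9/35) = -0.507093

√[6·1!1!4!/7! · 1!1!4!1!4!1!] = √(576/35)
  +(−1)^0/∏(0,1,1,4,0,0)! = 1/24  (running 1/24)
  +(−1)^1/∏(1,0,0,3,1,1)! = -1/6  (running -1/8)
⟨..|..⟩ = √(576/35)·(-1/8) = -0.507093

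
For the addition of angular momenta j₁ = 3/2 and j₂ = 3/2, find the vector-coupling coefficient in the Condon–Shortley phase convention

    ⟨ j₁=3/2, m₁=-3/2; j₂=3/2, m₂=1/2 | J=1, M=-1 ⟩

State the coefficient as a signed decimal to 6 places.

+√(3/10) = +0.547723

j₁+j₂−J=2  J+j₁−j₂=1  J−j₁+j₂=1  j₁+j₂+J+1=5
(j₁±m₁, j₂±m₂, J±M) = (0,3,2,1,0,2)
P² = 6/5
sum k=2..2:
  [2] +1/2 = 1/2
S = 1/2
C² = P²·S² = 3/10 ; C = +0.547723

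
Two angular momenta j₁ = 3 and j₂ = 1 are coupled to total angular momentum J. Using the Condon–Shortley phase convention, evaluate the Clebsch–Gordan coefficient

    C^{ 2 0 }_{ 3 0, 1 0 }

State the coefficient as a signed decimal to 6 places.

triangle: 2!*4!*0!/7! = 48/5040
(j±m)!: 3!*3!*1!*1!*2!*2! = 144
prefactor² = (2J+1)*Δ*N² = 48/7
  k=1: −1/(1!*1!*2!*0!*2!*0!) = -1/4
Σ = -1/4  ⇒  CG² = 48/7*(-1/4)² = 3/7
CG = −√(3/7) = -0.654654

-0.654654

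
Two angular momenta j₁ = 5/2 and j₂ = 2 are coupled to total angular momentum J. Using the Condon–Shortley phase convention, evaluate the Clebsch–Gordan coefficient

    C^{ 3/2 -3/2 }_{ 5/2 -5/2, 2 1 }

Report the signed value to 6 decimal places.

j₁+j₂−J=3  J+j₁−j₂=2  J−j₁+j₂=1  j₁+j₂+J+1=7
(j₁±m₁, j₂±m₂, J±M) = (0,5,3,1,0,3)
P² = 288/7
sum k=3..3:
  [3] −1/12 = -1/12
S = -1/12
C² = P²·S² = 2/7 ; C = -0.534522

−√(2/7) = -0.534522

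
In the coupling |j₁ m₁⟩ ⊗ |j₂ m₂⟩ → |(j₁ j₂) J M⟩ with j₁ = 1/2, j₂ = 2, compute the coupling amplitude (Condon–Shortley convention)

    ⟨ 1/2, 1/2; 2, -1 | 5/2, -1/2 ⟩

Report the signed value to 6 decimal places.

√[6·0!1!4!/6! · 1!0!1!3!2!3!] = √(72/5)
  +(−1)^0/∏(0,0,0,1,1,3)! = 1/6  (running 1/6)
⟨..|..⟩ = √(72/5)·(1/6) = +0.632456

+0.632456  (= +√(2/5))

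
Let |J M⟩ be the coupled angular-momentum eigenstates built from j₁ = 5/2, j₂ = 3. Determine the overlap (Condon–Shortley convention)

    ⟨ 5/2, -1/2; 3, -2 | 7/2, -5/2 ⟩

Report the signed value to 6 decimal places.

-0.178174  (= −√(2/63))

√[8·2!3!4!/10! · 2!3!1!5!1!6!] = √(4608/7)
  +(−1)^0/∏(0,2,3,1,0,3)! = 1/72  (running 1/72)
  +(−1)^1/∏(1,1,2,0,1,4)! = -1/48  (running -1/144)
⟨..|..⟩ = √(4608/7)·(-1/144) = -0.178174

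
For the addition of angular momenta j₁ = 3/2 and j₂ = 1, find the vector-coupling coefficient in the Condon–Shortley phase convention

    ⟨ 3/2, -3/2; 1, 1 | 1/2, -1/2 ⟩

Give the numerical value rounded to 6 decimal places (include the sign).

+0.707107  (= +√(1/2))

√[2·2!1!0!/4! · 0!3!2!0!0!1!] = √(2)
  +(−1)^2/∏(2,0,1,0,0,0)! = 1/2  (running 1/2)
⟨..|..⟩ = √(2)·(1/2) = +0.707107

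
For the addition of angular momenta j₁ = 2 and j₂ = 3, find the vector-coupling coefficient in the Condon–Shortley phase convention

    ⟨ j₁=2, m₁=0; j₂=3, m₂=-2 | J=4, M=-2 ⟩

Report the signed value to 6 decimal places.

triangle: 1!·3!·5!/10! = 720/3628800
(j±m)!: 2!·2!·1!·5!·2!·6! = 691200
prefactor² = (2J+1)·Δ·N² = 8640/7
  k=0: +1/(0!·1!·2!·1!·1!·4!) = 1/48
  k=1: −1/(1!·0!·1!·0!·2!·5!) = -1/240
Σ = 1/60  ⇒  CG² = 8640/7·1/60² = 12/35
CG = +√(12/35) = +0.585540

+√(12/35) = +0.585540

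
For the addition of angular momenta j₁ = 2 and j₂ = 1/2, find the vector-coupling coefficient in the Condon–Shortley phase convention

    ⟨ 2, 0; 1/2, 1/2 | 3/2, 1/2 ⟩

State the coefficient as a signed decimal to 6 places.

−√(2/5) ≈ -0.632456

triangle: 1!·3!·0!/5! = 6/120
(j±m)!: 2!·2!·1!·0!·2!·1! = 8
prefactor² = (2J+1)·Δ·N² = 8/5
  k=1: −1/(1!·0!·1!·0!·2!·0!) = -1/2
Σ = -1/2  ⇒  CG² = 8/5·(-1/2)² = 2/5
CG = −√(2/5) = -0.632456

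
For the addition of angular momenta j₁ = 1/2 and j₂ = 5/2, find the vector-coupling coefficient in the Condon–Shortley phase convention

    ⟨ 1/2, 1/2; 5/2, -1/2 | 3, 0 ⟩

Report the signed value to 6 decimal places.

+√(1/2) ≈ +0.707107

√[7·0!1!5!/7! · 1!0!2!3!3!3!] = √(72)
  +(−1)^0/∏(0,0,0,2,1,3)! = 1/12  (running 1/12)
⟨..|..⟩ = √(72)·(1/12) = +0.707107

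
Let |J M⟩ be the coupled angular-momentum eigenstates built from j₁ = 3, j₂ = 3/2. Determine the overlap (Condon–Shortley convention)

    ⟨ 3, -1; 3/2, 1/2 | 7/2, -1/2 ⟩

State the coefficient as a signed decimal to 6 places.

triangle: 1!·5!·2!/9! = 240/362880
(j±m)!: 2!·4!·2!·1!·3!·4! = 13824
prefactor² = (2J+1)·Δ·N² = 512/7
  k=0: +1/(0!·1!·4!·2!·1!·0!) = 1/48
  k=1: −1/(1!·0!·3!·1!·2!·1!) = -1/12
Σ = -1/16  ⇒  CG² = 512/7·(-1/16)² = 2/7
CG = −√(2/7) = -0.534522

-0.534522  (= −√(2/7))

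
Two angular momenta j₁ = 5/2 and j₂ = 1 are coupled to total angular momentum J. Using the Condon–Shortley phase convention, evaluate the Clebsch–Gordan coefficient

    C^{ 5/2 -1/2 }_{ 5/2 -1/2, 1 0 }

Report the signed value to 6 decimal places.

√[6·1!4!1!/7! · 2!3!1!1!2!3!] = √(144/35)
  +(−1)^0/∏(0,1,3,1,1,0)! = 1/6  (running 1/6)
  +(−1)^1/∏(1,0,2,0,2,1)! = -1/4  (running -1/12)
⟨..|..⟩ = √(144/35)·(-1/12) = -0.169031

-0.169031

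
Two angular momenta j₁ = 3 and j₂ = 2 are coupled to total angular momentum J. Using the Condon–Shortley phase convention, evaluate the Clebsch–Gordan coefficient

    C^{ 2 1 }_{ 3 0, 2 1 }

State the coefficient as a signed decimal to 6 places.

j₁+j₂−J=3  J+j₁−j₂=3  J−j₁+j₂=1  j₁+j₂+J+1=8
(j₁±m₁, j₂±m₂, J±M) = (3,3,3,1,3,1)
P² = 81/14
sum k=2..3:
  [2] +1/4 = 1/4
  [3] −1/36 = -1/36
S = 2/9
C² = P²·S² = 2/7 ; C = +0.534522

+√(2/7) ≈ +0.534522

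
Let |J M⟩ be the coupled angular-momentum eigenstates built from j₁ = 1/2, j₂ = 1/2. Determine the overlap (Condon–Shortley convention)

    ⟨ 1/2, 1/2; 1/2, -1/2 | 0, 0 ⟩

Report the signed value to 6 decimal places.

+√(1/2) ≈ +0.707107

j₁+j₂−J=1  J+j₁−j₂=0  J−j₁+j₂=0  j₁+j₂+J+1=2
(j₁±m₁, j₂±m₂, J±M) = (1,0,0,1,0,0)
P² = 1/2
sum k=0..0:
  [0] +1/1 = 1
S = 1
C² = P²·S² = 1/2 ; C = +0.707107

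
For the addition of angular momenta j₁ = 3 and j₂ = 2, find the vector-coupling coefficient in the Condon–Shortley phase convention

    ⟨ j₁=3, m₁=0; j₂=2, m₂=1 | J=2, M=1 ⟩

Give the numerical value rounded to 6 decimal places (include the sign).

√[5·3!3!1!/8! · 3!3!3!1!3!1!] = √(81/14)
  +(−1)^2/∏(2,1,1,1,2,0)! = 1/4  (running 1/4)
  +(−1)^3/∏(3,0,0,0,3,1)! = -1/36  (running 2/9)
⟨..|..⟩ = √(81/14)·(2/9) = +0.534522

+0.534522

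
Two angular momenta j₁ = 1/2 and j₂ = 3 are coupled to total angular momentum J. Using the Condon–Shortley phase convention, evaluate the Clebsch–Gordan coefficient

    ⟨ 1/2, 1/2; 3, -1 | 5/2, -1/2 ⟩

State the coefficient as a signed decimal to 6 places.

√[6·1!0!5!/7! · 1!0!2!4!2!3!] = √(576/7)
  +(−1)^0/∏(0,1,0,2,0,3)! = 1/12  (running 1/12)
⟨..|..⟩ = √(576/7)·(1/12) = +0.755929

+√(4/7) ≈ +0.755929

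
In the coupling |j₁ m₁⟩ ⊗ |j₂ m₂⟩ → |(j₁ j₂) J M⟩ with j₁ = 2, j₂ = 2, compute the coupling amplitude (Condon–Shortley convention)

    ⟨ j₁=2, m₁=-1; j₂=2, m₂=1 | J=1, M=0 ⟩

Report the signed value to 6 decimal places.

triangle: 3!*1!*1!/6! = 6/720
(j±m)!: 1!*3!*3!*1!*1!*1! = 36
prefactor² = (2J+1)*Δ*N² = 9/10
  k=2: +1/(2!*1!*1!*1!*0!*0!) = 1/2
  k=3: −1/(3!*0!*0!*0!*1!*1!) = -1/6
Σ = 1/3  ⇒  CG² = 9/10*1/3² = 1/10
CG = +√(1/10) = +0.316228

+√(1/10) ≈ +0.316228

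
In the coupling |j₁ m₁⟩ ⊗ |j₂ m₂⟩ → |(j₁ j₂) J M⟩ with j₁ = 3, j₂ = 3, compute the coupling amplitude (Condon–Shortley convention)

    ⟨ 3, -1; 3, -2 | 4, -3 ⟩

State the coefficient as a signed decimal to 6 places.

−√(1/11) ≈ -0.301511

triangle: 2!×4!×4!/11! = 1152/39916800
(j±m)!: 2!×4!×1!×5!×1!×7! = 29030400
prefactor² = (2J+1)×Δ×N² = 82944/11
  k=0: +1/(0!×2!×4!×1!×0!×3!) = 1/288
  k=1: −1/(1!×1!×3!×0!×1!×4!) = -1/144
Σ = -1/288  ⇒  CG² = 82944/11×(-1/288)² = 1/11
CG = −√(1/11) = -0.301511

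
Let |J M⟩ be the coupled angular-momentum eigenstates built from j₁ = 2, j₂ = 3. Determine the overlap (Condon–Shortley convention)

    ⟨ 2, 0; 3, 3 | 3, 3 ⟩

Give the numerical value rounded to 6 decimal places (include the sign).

+√(5/12) = +0.645497

j₁+j₂−J=2  J+j₁−j₂=2  J−j₁+j₂=4  j₁+j₂+J+1=9
(j₁±m₁, j₂±m₂, J±M) = (2,2,6,0,6,0)
P² = 3840
sum k=2..2:
  [2] +1/96 = 1/96
S = 1/96
C² = P²·S² = 5/12 ; C = +0.645497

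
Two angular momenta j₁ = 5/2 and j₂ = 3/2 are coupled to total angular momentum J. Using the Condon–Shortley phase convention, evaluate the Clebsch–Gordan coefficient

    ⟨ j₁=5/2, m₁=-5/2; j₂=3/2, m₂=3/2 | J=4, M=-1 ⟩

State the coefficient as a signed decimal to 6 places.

j₁+j₂−J=0  J+j₁−j₂=5  J−j₁+j₂=3  j₁+j₂+J+1=9
(j₁±m₁, j₂±m₂, J±M) = (0,5,3,0,3,5)
P² = 64800/7
sum k=0..0:
  [0] +1/720 = 1/720
S = 1/720
C² = P²·S² = 1/56 ; C = +0.133631

+0.133631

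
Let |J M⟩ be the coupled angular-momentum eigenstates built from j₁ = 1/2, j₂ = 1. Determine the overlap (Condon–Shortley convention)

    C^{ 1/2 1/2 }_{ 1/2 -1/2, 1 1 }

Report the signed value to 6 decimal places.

−√(2/3) = -0.816497

j₁+j₂−J=1  J+j₁−j₂=0  J−j₁+j₂=1  j₁+j₂+J+1=3
(j₁±m₁, j₂±m₂, J±M) = (0,1,2,0,1,0)
P² = 2/3
sum k=1..1:
  [1] −1/1 = -1
S = -1
C² = P²·S² = 2/3 ; C = -0.816497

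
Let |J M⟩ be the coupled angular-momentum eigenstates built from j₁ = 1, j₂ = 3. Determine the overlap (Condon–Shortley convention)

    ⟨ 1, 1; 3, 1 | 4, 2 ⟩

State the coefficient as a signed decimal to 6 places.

+√(15/28) ≈ +0.731925

j₁+j₂−J=0  J+j₁−j₂=2  J−j₁+j₂=6  j₁+j₂+J+1=9
(j₁±m₁, j₂±m₂, J±M) = (2,0,4,2,6,2)
P² = 34560/7
sum k=0..0:
  [0] +1/96 = 1/96
S = 1/96
C² = P²·S² = 15/28 ; C = +0.731925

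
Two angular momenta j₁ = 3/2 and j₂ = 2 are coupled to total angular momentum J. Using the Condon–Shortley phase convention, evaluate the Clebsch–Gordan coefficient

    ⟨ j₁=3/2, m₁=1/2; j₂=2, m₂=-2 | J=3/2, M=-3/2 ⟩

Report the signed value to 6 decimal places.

j₁+j₂−J=2  J+j₁−j₂=1  J−j₁+j₂=2  j₁+j₂+J+1=6
(j₁±m₁, j₂±m₂, J±M) = (2,1,0,4,0,3)
P² = 32/5
sum k=0..0:
  [0] +1/4 = 1/4
S = 1/4
C² = P²·S² = 2/5 ; C = +0.632456

+0.632456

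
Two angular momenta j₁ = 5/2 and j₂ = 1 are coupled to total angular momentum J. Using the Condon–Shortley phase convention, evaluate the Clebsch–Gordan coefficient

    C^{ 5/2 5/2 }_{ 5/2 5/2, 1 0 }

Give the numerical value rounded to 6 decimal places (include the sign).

+√(5/7) = +0.845154

√[6·1!4!1!/7! · 5!0!1!1!5!0!] = √(2880/7)
  +(−1)^0/∏(0,1,0,1,4,0)! = 1/24  (running 1/24)
⟨..|..⟩ = √(2880/7)·(1/24) = +0.845154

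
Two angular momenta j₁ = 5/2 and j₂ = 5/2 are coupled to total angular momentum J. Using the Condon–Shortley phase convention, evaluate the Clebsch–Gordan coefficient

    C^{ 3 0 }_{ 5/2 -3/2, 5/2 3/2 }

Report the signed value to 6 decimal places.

+√(49/180) = +0.521749

√[7·2!3!3!/9! · 1!4!4!1!3!3!] = √(144/5)
  +(−1)^1/∏(1,1,3,3,0,0)! = -1/36  (running -1/36)
  +(−1)^2/∏(2,0,2,2,1,1)! = 1/8  (running 7/72)
⟨..|..⟩ = √(144/5)·(7/72) = +0.521749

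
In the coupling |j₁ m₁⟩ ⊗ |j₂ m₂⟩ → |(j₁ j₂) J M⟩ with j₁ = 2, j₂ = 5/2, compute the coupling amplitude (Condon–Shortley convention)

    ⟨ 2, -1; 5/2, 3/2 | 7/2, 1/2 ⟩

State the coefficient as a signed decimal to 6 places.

-0.619780

√[8·1!3!4!/9! · 1!3!4!1!4!3!] = √(2304/35)
  +(−1)^0/∏(0,1,3,4,0,0)! = 1/144  (running 1/144)
  +(−1)^1/∏(1,0,2,3,1,1)! = -1/12  (running -11/144)
⟨..|..⟩ = √(2304/35)·(-11/144) = -0.619780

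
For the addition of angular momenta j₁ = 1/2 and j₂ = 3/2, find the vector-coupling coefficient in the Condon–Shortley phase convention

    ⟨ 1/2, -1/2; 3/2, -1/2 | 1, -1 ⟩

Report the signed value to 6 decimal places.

−√(1/4) ≈ -0.500000

triangle: 1!*0!*2!/4! = 2/24
(j±m)!: 0!*1!*1!*2!*0!*2! = 4
prefactor² = (2J+1)*Δ*N² = 1
  k=1: −1/(1!*0!*0!*0!*0!*2!) = -1/2
Σ = -1/2  ⇒  CG² = 1*(-1/2)² = 1/4
CG = −√(1/4) = -0.500000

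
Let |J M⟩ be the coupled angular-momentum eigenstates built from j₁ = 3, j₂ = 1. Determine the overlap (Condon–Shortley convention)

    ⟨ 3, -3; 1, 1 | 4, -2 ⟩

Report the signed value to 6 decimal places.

j₁+j₂−J=0  J+j₁−j₂=6  J−j₁+j₂=2  j₁+j₂+J+1=9
(j₁±m₁, j₂±m₂, J±M) = (0,6,2,0,2,6)
P² = 518400/7
sum k=0..0:
  [0] +1/1440 = 1/1440
S = 1/1440
C² = P²·S² = 1/28 ; C = +0.188982

+0.188982  (= +√(1/28))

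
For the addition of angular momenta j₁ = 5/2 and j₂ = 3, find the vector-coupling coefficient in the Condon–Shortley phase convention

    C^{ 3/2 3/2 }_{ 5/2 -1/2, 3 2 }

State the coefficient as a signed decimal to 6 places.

-0.534522

j₁+j₂−J=4  J+j₁−j₂=1  J−j₁+j₂=2  j₁+j₂+J+1=8
(j₁±m₁, j₂±m₂, J±M) = (2,3,5,1,3,0)
P² = 288/7
sum k=3..3:
  [3] −1/12 = -1/12
S = -1/12
C² = P²·S² = 2/7 ; C = -0.534522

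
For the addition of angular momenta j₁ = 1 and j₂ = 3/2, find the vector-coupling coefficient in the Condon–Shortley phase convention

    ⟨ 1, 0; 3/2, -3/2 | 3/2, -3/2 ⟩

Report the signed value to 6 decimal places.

√[4·1!1!2!/5! · 1!1!0!3!0!3!] = √(12/5)
  +(−1)^0/∏(0,1,1,0,0,2)! = 1/2  (running 1/2)
⟨..|..⟩ = √(12/5)·(1/2) = +0.774597

+0.774597  (= +√(3/5))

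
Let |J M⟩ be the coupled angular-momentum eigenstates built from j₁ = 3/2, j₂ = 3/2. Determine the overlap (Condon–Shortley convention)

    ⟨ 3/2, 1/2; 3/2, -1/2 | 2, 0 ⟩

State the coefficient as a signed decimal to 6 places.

j₁+j₂−J=1  J+j₁−j₂=2  J−j₁+j₂=2  j₁+j₂+J+1=6
(j₁±m₁, j₂±m₂, J±M) = (2,1,1,2,2,2)
P² = 4/9
sum k=0..1:
  [0] +1/1 = 1
  [1] −1/4 = -1/4
S = 3/4
C² = P²·S² = 1/4 ; C = +0.500000

+√(1/4) ≈ +0.500000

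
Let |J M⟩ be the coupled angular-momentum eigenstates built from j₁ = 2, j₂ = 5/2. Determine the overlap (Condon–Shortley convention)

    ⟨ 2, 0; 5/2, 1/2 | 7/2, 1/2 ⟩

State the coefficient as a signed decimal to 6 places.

triangle: 1!*3!*4!/9! = 144/362880
(j±m)!: 2!*2!*3!*2!*4!*3! = 6912
prefactor² = (2J+1)*Δ*N² = 768/35
  k=0: +1/(0!*1!*2!*3!*1!*1!) = 1/12
  k=1: −1/(1!*0!*1!*2!*2!*2!) = -1/8
Σ = -1/24  ⇒  CG² = 768/35*(-1/24)² = 4/105
CG = −√(4/105) = -0.195180

−√(4/105) = -0.195180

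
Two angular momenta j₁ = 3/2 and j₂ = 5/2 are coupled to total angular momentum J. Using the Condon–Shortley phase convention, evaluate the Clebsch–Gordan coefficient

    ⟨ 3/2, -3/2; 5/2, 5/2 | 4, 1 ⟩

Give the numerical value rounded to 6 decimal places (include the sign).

+0.133631  (= +√(1/56))

triangle: 0!*3!*5!/9! = 720/362880
(j±m)!: 0!*3!*5!*0!*5!*3! = 518400
prefactor² = (2J+1)*Δ*N² = 64800/7
  k=0: +1/(0!*0!*3!*5!*0!*0!) = 1/720
Σ = 1/720  ⇒  CG² = 64800/7*1/720² = 1/56
CG = +√(1/56) = +0.133631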